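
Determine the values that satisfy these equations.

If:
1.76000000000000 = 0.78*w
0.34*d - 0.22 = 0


Then:
d = 0.65
w = 2.26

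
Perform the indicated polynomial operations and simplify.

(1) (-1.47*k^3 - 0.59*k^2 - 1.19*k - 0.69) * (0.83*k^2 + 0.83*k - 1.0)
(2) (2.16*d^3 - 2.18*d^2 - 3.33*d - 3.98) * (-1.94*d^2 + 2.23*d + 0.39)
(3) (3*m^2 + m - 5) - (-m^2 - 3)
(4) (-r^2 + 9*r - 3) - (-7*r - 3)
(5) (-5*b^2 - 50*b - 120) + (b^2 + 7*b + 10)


(1) = -1.2201*k^5 - 1.7098*k^4 - 0.0074*k^3 - 0.9704*k^2 + 0.6173*k + 0.69
(2) = -4.1904*d^5 + 9.046*d^4 + 2.4412*d^3 - 0.5549*d^2 - 10.1741*d - 1.5522
(3) = 4*m^2 + m - 2
(4) = -r^2 + 16*r
(5) = -4*b^2 - 43*b - 110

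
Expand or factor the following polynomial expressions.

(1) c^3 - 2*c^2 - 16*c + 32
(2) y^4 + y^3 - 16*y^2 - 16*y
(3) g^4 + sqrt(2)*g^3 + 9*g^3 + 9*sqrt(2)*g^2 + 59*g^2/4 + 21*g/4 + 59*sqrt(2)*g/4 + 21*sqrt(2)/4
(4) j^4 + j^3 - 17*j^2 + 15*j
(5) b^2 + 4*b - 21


(1) = (c - 4)*(c - 2)*(c + 4)
(2) = y*(y - 4)*(y + 1)*(y + 4)
(3) = (g + 1/2)*(g + 3/2)*(g + 7)*(g + sqrt(2))
(4) = j*(j - 3)*(j - 1)*(j + 5)
(5) = (b - 3)*(b + 7)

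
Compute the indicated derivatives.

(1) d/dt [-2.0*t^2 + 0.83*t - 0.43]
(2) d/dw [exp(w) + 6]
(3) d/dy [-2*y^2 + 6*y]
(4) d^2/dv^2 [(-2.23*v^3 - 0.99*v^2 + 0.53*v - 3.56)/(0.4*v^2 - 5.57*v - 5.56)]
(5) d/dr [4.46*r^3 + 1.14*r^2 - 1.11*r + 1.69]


(1) = 0.83 - 4.0*t
(2) = exp(w)
(3) = 6 - 4*y
(4) = (-152.531934*v^3 - 430.996056*v^2 - 358.961568*v - 330.768448)/(0.064*v^6 - 2.6736*v^5 + 34.56108*v^4 - 98.482613*v^3 - 480.399012*v^2 - 516.566256*v - 171.879616)
(5) = 13.38*r^2 + 2.28*r - 1.11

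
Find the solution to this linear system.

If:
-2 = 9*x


Then:
x = -2/9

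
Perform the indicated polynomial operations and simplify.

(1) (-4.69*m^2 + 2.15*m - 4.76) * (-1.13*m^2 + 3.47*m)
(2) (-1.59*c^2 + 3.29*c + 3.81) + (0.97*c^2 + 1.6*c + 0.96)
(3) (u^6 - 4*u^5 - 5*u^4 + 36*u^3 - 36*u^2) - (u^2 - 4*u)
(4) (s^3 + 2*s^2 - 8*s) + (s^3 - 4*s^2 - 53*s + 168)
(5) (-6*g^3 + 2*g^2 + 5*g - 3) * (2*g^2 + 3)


(1) = 5.2997*m^4 - 18.7038*m^3 + 12.8393*m^2 - 16.5172*m
(2) = -0.62*c^2 + 4.89*c + 4.77
(3) = u^6 - 4*u^5 - 5*u^4 + 36*u^3 - 37*u^2 + 4*u
(4) = 2*s^3 - 2*s^2 - 61*s + 168
(5) = -12*g^5 + 4*g^4 - 8*g^3 + 15*g - 9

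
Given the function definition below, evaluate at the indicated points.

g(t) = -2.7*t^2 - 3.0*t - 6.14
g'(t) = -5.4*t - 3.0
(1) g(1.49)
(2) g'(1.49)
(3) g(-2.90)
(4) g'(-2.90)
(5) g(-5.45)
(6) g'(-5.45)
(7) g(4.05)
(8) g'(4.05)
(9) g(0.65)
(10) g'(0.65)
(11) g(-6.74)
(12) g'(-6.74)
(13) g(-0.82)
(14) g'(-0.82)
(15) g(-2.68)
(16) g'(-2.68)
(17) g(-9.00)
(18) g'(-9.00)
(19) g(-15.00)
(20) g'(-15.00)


(1) = -16.60
(2) = -11.05
(3) = -20.15
(4) = 12.66
(5) = -69.99
(6) = 26.43
(7) = -62.58
(8) = -24.87
(9) = -9.23
(10) = -6.51
(11) = -108.57
(12) = 33.40
(13) = -5.50
(14) = 1.43
(15) = -17.49
(16) = 11.47
(17) = -197.84
(18) = 45.60
(19) = -568.64
(20) = 78.00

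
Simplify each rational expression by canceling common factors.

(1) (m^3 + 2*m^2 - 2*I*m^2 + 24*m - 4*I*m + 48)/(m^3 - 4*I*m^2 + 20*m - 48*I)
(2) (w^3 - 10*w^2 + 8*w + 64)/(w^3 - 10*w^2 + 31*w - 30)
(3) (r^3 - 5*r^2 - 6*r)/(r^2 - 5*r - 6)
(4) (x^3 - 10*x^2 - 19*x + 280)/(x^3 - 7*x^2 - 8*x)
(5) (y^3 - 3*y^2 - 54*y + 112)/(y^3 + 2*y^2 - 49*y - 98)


(1) = (m + 2)/(m - 2*I)
(2) = (w^3 - 10*w^2 + 8*w + 64)/(w^3 - 10*w^2 + 31*w - 30)
(3) = r
(4) = (x^2 - 2*x - 35)/(x^2 + x)
(5) = (y^2 - 10*y + 16)/(y^2 - 5*y - 14)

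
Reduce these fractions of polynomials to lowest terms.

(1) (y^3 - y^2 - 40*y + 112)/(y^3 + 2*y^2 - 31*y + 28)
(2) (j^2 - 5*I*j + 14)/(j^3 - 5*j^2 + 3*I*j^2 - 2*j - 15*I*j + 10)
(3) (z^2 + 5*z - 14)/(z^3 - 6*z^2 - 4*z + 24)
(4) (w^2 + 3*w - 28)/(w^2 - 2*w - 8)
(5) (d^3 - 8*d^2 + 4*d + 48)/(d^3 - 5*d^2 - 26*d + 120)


(1) = (y - 4)/(y - 1)
(2) = (j - 7*I)/(j^2 + j*(-5 + I) - 5*I)
(3) = (z + 7)/(z^2 - 4*z - 12)
(4) = (w + 7)/(w + 2)
(5) = (d + 2)/(d + 5)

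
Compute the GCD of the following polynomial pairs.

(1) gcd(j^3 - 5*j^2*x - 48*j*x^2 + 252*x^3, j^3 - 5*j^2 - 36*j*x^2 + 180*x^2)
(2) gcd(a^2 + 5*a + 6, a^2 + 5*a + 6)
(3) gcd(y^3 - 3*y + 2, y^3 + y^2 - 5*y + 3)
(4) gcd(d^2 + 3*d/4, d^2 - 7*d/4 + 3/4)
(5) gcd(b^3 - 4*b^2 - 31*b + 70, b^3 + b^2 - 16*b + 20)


(1) = gcd((j - 6*x)^2*(j + 7*x), (j - 5)*(j - 6*x)*(j + 6*x)) = -j + 6*x
(2) = a^2 + 5*a + 6
(3) = y^2 - 2*y + 1
(4) = gcd(d*(d + 3/4), (d - 1)*(d - 3/4)) = 1
(5) = b^2 + 3*b - 10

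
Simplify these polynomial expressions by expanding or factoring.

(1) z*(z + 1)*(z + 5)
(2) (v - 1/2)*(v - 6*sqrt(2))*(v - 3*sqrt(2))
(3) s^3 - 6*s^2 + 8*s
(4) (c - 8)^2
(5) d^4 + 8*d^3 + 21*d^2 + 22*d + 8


(1) = z^3 + 6*z^2 + 5*z
(2) = v^3 - 9*sqrt(2)*v^2 - v^2/2 + 9*sqrt(2)*v/2 + 36*v - 18
(3) = s*(s - 4)*(s - 2)
(4) = c^2 - 16*c + 64
(5) = (d + 1)^2*(d + 2)*(d + 4)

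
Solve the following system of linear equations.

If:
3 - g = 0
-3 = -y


Then:
g = 3
y = 3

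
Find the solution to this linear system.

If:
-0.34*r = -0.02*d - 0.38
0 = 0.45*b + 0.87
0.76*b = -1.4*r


Then:
b = -1.93
d = -1.16
r = 1.05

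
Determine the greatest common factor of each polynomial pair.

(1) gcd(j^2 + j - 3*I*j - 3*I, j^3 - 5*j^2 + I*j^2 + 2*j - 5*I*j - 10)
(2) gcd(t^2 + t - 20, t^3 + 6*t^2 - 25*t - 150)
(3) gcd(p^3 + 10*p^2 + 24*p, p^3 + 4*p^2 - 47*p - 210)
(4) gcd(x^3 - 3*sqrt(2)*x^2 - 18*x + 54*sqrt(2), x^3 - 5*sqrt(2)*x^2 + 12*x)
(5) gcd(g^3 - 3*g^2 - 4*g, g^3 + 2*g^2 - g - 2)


(1) = gcd((j + 1)*(j - 3*I), (j - 5)*(j - I)*(j + 2*I)) = 1
(2) = t + 5
(3) = p + 6
(4) = gcd((x - 3*sqrt(2))^2*(x + 3*sqrt(2)), x*(x - 3*sqrt(2))*(x - 2*sqrt(2))) = x - 3*sqrt(2)
(5) = g + 1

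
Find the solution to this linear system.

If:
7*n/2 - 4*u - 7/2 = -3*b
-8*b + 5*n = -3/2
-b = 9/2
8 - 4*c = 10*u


Then:
b = -9/2
c = 929/32
n = -15/2
u = -173/16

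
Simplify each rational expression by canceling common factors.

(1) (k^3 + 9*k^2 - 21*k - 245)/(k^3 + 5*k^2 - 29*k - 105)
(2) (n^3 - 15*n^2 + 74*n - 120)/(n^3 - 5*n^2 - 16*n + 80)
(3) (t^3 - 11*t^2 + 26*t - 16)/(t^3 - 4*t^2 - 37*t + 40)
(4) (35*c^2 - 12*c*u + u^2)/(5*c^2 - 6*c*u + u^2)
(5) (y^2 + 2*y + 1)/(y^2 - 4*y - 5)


(1) = (k + 7)/(k + 3)
(2) = (n - 6)/(n + 4)
(3) = (t - 2)/(t + 5)
(4) = (-7*c + u)/(-c + u)
(5) = (y + 1)/(y - 5)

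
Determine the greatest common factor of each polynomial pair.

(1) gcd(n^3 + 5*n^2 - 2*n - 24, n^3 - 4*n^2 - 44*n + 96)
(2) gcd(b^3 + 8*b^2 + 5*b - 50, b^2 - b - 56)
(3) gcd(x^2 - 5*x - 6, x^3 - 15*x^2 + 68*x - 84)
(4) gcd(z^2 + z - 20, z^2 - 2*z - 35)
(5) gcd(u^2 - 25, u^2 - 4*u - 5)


(1) = n - 2
(2) = gcd((b - 2)*(b + 5)^2, (b - 8)*(b + 7)) = 1
(3) = x - 6
(4) = gcd((z - 4)*(z + 5), (z - 7)*(z + 5)) = z + 5
(5) = gcd((u - 5)*(u + 5), (u - 5)*(u + 1)) = u - 5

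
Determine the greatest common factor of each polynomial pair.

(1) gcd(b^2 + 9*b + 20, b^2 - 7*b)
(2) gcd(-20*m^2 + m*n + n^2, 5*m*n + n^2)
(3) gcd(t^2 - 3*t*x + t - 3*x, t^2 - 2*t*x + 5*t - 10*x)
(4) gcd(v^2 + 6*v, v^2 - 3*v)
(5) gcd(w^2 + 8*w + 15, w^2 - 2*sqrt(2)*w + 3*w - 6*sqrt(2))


(1) = gcd((b + 4)*(b + 5), b*(b - 7)) = 1
(2) = gcd((-4*m + n)*(5*m + n), n*(5*m + n)) = 5*m + n
(3) = gcd((t + 1)*(t - 3*x), (t + 5)*(t - 2*x)) = 1
(4) = gcd(v*(v + 6), v*(v - 3)) = v
(5) = gcd((w + 3)*(w + 5), (w + 3)*(w - 2*sqrt(2))) = w + 3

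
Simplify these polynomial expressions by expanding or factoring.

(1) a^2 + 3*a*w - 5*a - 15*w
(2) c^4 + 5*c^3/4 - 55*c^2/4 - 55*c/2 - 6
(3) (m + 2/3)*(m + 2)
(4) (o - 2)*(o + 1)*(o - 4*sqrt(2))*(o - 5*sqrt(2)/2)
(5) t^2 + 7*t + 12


(1) = (a - 5)*(a + 3*w)
(2) = (c - 4)*(c + 1/4)*(c + 2)*(c + 3)
(3) = m^2 + 8*m/3 + 4/3
(4) = o^4 - 13*sqrt(2)*o^3/2 - o^3 + 13*sqrt(2)*o^2/2 + 18*o^2 - 20*o + 13*sqrt(2)*o - 40
(5) = (t + 3)*(t + 4)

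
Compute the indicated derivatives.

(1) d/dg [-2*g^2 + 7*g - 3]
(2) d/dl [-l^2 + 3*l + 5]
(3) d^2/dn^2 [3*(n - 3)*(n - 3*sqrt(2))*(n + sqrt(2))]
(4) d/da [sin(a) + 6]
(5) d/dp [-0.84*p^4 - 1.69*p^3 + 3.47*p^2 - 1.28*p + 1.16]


(1) = 7 - 4*g
(2) = 3 - 2*l
(3) = 18*n - 18 - 12*sqrt(2)
(4) = cos(a)
(5) = -3.36*p^3 - 5.07*p^2 + 6.94*p - 1.28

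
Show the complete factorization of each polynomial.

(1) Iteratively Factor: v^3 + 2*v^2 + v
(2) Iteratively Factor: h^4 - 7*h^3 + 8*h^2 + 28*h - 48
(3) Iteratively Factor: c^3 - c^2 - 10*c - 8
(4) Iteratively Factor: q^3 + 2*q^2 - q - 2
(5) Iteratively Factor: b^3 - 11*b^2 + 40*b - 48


(1) = (v + 1)*(v^2 + v) = (v + 1)^2*(v)
(2) = (h - 2)*(h^3 - 5*h^2 - 2*h + 24) = (h - 4)*(h - 2)*(h^2 - h - 6) = (h - 4)*(h - 2)*(h + 2)*(h - 3)
(3) = (c + 2)*(c^2 - 3*c - 4) = (c - 4)*(c + 2)*(c + 1)
(4) = (q + 1)*(q^2 + q - 2) = (q + 1)*(q + 2)*(q - 1)
(5) = (b - 4)*(b^2 - 7*b + 12) = (b - 4)*(b - 3)*(b - 4)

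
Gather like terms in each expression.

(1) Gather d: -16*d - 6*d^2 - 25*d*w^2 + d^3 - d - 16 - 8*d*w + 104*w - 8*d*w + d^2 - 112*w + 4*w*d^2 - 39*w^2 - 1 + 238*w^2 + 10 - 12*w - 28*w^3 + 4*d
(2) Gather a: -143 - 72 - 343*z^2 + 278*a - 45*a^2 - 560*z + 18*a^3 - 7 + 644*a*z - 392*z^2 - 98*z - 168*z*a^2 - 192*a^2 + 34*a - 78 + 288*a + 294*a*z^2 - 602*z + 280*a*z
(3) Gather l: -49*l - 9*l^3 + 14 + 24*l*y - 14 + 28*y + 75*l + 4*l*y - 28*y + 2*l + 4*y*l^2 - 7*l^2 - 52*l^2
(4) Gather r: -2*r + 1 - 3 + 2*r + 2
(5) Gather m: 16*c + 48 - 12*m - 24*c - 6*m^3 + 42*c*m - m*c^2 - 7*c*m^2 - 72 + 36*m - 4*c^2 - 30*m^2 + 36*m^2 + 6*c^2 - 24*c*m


(1) = d^3 + d^2*(4*w - 5) + d*(-25*w^2 - 16*w - 13) - 28*w^3 + 199*w^2 - 20*w - 7
(2) = 18*a^3 + a^2*(-168*z - 237) + a*(294*z^2 + 924*z + 600) - 735*z^2 - 1260*z - 300
(3) = -9*l^3 + l^2*(4*y - 59) + l*(28*y + 28)
(4) = 0
(5) = 2*c^2 - 8*c - 6*m^3 + m^2*(6 - 7*c) + m*(-c^2 + 18*c + 24) - 24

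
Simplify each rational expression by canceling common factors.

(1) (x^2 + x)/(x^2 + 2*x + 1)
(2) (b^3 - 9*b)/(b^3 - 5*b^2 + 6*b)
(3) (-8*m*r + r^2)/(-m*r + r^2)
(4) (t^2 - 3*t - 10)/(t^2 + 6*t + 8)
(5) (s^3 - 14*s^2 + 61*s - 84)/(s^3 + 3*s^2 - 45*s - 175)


(1) = x/(x + 1)
(2) = (b + 3)/(b - 2)
(3) = (-8*m + r)/(-m + r)
(4) = (t - 5)/(t + 4)
(5) = (s^2 - 7*s + 12)/(s^2 + 10*s + 25)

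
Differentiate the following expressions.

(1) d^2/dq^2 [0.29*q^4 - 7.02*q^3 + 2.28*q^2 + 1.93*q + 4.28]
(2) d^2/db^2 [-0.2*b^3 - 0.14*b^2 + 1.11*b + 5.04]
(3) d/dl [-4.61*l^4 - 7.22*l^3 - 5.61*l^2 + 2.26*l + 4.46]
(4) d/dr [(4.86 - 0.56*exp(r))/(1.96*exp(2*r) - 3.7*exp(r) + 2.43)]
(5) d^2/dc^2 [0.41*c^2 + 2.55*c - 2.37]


(1) = 3.48*q^2 - 42.12*q + 4.56
(2) = -1.2*b - 0.28
(3) = -18.44*l^3 - 21.66*l^2 - 11.22*l + 2.26
(4) = (1.0976*exp(2*r) - 19.0512*exp(r) + 16.6212)*exp(r)/(3.8416*exp(4*r) - 14.504*exp(3*r) + 23.2156*exp(2*r) - 17.982*exp(r) + 5.9049)
(5) = 0.820000000000000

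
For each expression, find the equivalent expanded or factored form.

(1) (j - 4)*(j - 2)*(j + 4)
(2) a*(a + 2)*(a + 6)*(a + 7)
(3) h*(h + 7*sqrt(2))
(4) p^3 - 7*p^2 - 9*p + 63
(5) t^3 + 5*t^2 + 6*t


(1) = j^3 - 2*j^2 - 16*j + 32
(2) = a^4 + 15*a^3 + 68*a^2 + 84*a
(3) = h^2 + 7*sqrt(2)*h
(4) = (p - 7)*(p - 3)*(p + 3)
(5) = t*(t + 2)*(t + 3)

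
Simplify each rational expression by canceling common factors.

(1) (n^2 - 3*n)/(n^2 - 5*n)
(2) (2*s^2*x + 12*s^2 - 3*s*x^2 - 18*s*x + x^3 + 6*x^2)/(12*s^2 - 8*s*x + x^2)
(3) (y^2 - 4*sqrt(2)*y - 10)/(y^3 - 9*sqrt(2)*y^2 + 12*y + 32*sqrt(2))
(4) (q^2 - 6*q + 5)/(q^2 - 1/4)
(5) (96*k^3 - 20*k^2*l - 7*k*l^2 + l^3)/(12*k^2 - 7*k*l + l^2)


(1) = (n - 3)/(n - 5)
(2) = (-s*x - 6*s + x^2 + 6*x)/(-6*s + x)
(3) = (y - 5*sqrt(2))/(y^2 - 10*sqrt(2)*y + 32)
(4) = (4*q^2 - 24*q + 20)/(4*q^2 - 1)
(5) = (32*k^2 + 4*k*l - l^2)/(4*k - l)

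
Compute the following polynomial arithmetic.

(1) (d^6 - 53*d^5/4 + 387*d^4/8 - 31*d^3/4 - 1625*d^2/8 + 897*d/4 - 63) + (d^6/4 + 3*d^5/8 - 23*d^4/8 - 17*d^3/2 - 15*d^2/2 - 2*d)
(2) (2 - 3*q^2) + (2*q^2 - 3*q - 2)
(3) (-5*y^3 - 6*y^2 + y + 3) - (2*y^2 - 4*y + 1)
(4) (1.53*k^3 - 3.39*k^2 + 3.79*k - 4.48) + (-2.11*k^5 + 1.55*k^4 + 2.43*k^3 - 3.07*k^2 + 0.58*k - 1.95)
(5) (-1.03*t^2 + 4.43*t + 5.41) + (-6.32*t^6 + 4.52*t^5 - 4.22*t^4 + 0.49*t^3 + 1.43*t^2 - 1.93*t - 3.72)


(1) = 5*d^6/4 - 103*d^5/8 + 91*d^4/2 - 65*d^3/4 - 1685*d^2/8 + 889*d/4 - 63
(2) = -q^2 - 3*q
(3) = -5*y^3 - 8*y^2 + 5*y + 2
(4) = -2.11*k^5 + 1.55*k^4 + 3.96*k^3 - 6.46*k^2 + 4.37*k - 6.43
(5) = -6.32*t^6 + 4.52*t^5 - 4.22*t^4 + 0.49*t^3 + 0.4*t^2 + 2.5*t + 1.69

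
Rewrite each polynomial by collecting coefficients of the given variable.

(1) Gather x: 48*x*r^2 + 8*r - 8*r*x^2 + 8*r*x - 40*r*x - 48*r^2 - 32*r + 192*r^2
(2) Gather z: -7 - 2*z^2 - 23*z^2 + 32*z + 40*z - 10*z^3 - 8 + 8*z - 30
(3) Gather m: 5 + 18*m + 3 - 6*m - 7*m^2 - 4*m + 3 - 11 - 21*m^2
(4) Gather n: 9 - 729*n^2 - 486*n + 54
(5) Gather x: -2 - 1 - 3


(1) = 144*r^2 - 8*r*x^2 - 24*r + x*(48*r^2 - 32*r)
(2) = -10*z^3 - 25*z^2 + 80*z - 45
(3) = -28*m^2 + 8*m
(4) = -729*n^2 - 486*n + 63
(5) = -6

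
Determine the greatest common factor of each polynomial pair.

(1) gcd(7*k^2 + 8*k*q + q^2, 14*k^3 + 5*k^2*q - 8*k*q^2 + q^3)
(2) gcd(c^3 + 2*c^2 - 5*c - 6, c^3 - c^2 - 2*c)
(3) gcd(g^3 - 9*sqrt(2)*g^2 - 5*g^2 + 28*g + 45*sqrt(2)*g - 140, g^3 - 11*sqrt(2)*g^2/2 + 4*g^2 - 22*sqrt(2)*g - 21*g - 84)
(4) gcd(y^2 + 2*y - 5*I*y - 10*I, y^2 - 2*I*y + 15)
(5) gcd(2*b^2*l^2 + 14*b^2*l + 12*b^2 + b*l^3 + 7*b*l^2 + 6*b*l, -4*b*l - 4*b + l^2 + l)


(1) = k + q
(2) = gcd((c - 2)*(c + 1)*(c + 3), c*(c - 2)*(c + 1)) = c^2 - c - 2
(3) = gcd((g - 5)*(g - 7*sqrt(2))*(g - 2*sqrt(2)), (g + 4)*(g - 7*sqrt(2))*(g + 3*sqrt(2)/2)) = g - 7*sqrt(2)
(4) = gcd((y + 2)*(y - 5*I), (y - 5*I)*(y + 3*I)) = y - 5*I
(5) = l + 1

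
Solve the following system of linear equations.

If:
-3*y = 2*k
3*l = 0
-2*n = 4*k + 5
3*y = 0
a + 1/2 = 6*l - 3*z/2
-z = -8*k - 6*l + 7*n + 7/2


Then:
a = -43/2
k = 0
l = 0
n = -5/2
y = 0
z = 14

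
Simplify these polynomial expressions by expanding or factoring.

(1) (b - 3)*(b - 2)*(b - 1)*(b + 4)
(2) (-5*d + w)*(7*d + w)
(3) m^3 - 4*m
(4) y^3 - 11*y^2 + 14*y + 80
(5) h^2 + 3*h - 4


(1) = b^4 - 2*b^3 - 13*b^2 + 38*b - 24
(2) = -35*d^2 + 2*d*w + w^2
(3) = m*(m - 2)*(m + 2)
(4) = (y - 8)*(y - 5)*(y + 2)
(5) = (h - 1)*(h + 4)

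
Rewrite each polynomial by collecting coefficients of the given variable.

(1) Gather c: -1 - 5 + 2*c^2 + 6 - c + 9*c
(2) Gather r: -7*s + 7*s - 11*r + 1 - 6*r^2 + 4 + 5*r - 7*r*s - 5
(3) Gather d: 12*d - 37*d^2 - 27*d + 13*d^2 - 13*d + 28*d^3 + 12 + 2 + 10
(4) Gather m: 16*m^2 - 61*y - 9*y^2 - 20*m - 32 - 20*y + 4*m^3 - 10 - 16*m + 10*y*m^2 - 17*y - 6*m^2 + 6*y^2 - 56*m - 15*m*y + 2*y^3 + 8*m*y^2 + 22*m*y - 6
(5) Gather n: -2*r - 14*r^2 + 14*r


(1) = 2*c^2 + 8*c
(2) = -6*r^2 + r*(-7*s - 6)
(3) = 28*d^3 - 24*d^2 - 28*d + 24
(4) = 4*m^3 + m^2*(10*y + 10) + m*(8*y^2 + 7*y - 92) + 2*y^3 - 3*y^2 - 98*y - 48
(5) = -14*r^2 + 12*r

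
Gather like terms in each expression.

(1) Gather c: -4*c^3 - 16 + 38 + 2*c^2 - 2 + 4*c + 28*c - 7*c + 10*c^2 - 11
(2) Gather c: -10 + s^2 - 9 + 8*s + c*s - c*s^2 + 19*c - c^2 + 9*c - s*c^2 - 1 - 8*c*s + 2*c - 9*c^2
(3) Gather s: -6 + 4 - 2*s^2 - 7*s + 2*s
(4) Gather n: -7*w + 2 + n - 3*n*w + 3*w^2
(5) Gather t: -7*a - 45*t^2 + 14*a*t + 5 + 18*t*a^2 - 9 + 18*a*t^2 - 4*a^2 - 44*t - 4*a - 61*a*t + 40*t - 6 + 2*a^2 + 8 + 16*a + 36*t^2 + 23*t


(1) = -4*c^3 + 12*c^2 + 25*c + 9
(2) = c^2*(-s - 10) + c*(-s^2 - 7*s + 30) + s^2 + 8*s - 20
(3) = -2*s^2 - 5*s - 2
(4) = n*(1 - 3*w) + 3*w^2 - 7*w + 2
(5) = -2*a^2 + 5*a + t^2*(18*a - 9) + t*(18*a^2 - 47*a + 19) - 2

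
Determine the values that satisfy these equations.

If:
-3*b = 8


Then:
b = -8/3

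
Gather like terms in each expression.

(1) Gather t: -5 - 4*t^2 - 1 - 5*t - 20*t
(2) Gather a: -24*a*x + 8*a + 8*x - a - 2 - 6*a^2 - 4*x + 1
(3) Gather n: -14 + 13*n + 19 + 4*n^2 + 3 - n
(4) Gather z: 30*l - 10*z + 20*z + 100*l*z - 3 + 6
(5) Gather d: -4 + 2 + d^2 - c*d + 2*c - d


(1) = -4*t^2 - 25*t - 6
(2) = -6*a^2 + a*(7 - 24*x) + 4*x - 1
(3) = 4*n^2 + 12*n + 8
(4) = 30*l + z*(100*l + 10) + 3
(5) = 2*c + d^2 + d*(-c - 1) - 2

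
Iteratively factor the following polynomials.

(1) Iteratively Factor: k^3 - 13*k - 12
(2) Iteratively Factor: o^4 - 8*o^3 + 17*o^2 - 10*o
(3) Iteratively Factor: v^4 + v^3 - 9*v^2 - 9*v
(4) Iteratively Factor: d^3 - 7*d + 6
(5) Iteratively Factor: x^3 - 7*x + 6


(1) = (k - 4)*(k^2 + 4*k + 3) = (k - 4)*(k + 1)*(k + 3)
(2) = (o - 2)*(o^3 - 6*o^2 + 5*o) = (o - 5)*(o - 2)*(o^2 - o) = o*(o - 5)*(o - 2)*(o - 1)
(3) = (v + 3)*(v^3 - 2*v^2 - 3*v) = (v - 3)*(v + 3)*(v^2 + v) = v*(v - 3)*(v + 3)*(v + 1)
(4) = (d - 1)*(d^2 + d - 6) = (d - 1)*(d + 3)*(d - 2)
(5) = (x - 1)*(x^2 + x - 6) = (x - 1)*(x + 3)*(x - 2)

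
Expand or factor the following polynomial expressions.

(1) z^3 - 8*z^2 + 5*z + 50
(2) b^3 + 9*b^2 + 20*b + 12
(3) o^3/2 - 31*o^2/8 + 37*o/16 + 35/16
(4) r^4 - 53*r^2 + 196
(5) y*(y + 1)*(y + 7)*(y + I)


(1) = (z - 5)^2*(z + 2)
(2) = (b + 1)*(b + 2)*(b + 6)
(3) = (o/2 + 1/4)*(o - 7)*(o - 5/4)
(4) = (r - 7)*(r - 2)*(r + 2)*(r + 7)
(5) = y^4 + 8*y^3 + I*y^3 + 7*y^2 + 8*I*y^2 + 7*I*y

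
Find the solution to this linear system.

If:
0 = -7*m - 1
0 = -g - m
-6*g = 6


Then:
No Solution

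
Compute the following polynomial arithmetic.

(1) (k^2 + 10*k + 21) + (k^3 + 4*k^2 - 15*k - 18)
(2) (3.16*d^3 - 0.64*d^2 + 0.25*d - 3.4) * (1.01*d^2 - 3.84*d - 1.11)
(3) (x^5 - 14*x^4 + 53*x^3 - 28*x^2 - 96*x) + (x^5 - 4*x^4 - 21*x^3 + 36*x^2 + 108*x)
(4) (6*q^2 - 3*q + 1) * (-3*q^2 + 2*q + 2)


(1) = k^3 + 5*k^2 - 5*k + 3
(2) = 3.1916*d^5 - 12.7808*d^4 - 0.7975*d^3 - 3.6836*d^2 + 12.7785*d + 3.774
(3) = 2*x^5 - 18*x^4 + 32*x^3 + 8*x^2 + 12*x
(4) = -18*q^4 + 21*q^3 + 3*q^2 - 4*q + 2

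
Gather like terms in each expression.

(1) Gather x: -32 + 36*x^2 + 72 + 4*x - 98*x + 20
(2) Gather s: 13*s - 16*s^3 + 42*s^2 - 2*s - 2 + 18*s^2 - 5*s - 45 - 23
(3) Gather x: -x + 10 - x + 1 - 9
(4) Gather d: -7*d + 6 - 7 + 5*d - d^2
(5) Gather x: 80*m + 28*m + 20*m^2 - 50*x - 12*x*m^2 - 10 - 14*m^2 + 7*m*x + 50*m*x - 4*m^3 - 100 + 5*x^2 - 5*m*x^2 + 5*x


(1) = 36*x^2 - 94*x + 60
(2) = -16*s^3 + 60*s^2 + 6*s - 70
(3) = 2 - 2*x
(4) = -d^2 - 2*d - 1
(5) = -4*m^3 + 6*m^2 + 108*m + x^2*(5 - 5*m) + x*(-12*m^2 + 57*m - 45) - 110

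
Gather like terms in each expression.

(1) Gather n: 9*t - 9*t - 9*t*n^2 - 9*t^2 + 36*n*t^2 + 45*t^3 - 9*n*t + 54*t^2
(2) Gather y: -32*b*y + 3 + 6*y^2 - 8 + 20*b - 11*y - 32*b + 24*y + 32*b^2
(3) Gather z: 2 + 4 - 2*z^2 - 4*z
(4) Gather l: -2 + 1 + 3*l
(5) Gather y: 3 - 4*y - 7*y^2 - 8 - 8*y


(1) = -9*n^2*t + n*(36*t^2 - 9*t) + 45*t^3 + 45*t^2
(2) = 32*b^2 - 12*b + 6*y^2 + y*(13 - 32*b) - 5
(3) = -2*z^2 - 4*z + 6
(4) = 3*l - 1
(5) = -7*y^2 - 12*y - 5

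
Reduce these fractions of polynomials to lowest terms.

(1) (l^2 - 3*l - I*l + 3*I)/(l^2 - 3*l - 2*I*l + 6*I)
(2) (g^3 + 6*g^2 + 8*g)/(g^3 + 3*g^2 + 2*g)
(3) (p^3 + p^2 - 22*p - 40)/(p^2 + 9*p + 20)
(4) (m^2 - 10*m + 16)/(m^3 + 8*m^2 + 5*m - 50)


(1) = (l - I)/(l - 2*I)
(2) = (g + 4)/(g + 1)
(3) = (p^2 - 3*p - 10)/(p + 5)
(4) = (m - 8)/(m^2 + 10*m + 25)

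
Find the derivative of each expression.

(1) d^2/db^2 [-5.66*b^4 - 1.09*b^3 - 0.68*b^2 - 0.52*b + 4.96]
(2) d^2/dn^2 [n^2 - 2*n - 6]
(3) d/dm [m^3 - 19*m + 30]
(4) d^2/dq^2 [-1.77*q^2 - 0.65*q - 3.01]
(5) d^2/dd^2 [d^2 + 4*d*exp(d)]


(1) = -67.92*b^2 - 6.54*b - 1.36
(2) = 2
(3) = 3*m^2 - 19
(4) = -3.54000000000000
(5) = 4*d*exp(d) + 8*exp(d) + 2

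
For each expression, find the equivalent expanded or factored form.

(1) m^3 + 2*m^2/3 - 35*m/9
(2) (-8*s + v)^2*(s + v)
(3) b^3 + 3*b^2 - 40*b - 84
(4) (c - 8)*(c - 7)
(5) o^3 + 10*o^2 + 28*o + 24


(1) = m*(m - 5/3)*(m + 7/3)
(2) = 64*s^3 + 48*s^2*v - 15*s*v^2 + v^3
(3) = (b - 6)*(b + 2)*(b + 7)
(4) = c^2 - 15*c + 56
(5) = (o + 2)^2*(o + 6)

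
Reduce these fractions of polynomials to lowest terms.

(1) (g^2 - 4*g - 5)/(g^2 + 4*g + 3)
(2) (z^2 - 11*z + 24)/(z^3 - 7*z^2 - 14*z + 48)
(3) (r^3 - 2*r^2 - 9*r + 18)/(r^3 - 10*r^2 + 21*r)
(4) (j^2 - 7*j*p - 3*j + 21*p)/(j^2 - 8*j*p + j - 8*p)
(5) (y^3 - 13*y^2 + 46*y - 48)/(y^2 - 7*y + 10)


(1) = (g - 5)/(g + 3)
(2) = (z - 3)/(z^2 + z - 6)
(3) = (r^2 + r - 6)/(r^2 - 7*r)
(4) = (-j^2 + 7*j*p + 3*j - 21*p)/(-j^2 + 8*j*p - j + 8*p)
(5) = (y^2 - 11*y + 24)/(y - 5)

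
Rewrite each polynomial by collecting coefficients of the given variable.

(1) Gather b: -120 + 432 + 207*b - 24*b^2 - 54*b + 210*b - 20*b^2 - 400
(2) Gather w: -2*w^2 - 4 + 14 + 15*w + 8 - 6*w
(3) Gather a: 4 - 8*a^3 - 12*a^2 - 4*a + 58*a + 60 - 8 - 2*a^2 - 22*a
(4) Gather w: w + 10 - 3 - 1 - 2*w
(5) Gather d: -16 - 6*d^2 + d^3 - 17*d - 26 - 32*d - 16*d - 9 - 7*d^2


(1) = -44*b^2 + 363*b - 88
(2) = -2*w^2 + 9*w + 18
(3) = -8*a^3 - 14*a^2 + 32*a + 56
(4) = 6 - w
(5) = d^3 - 13*d^2 - 65*d - 51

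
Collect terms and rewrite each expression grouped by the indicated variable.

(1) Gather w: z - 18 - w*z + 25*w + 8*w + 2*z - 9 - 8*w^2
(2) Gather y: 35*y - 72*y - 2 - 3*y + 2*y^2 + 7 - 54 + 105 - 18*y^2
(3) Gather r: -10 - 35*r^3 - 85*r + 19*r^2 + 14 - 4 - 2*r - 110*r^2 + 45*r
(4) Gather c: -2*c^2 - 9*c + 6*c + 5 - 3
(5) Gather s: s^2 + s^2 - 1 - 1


(1) = -8*w^2 + w*(33 - z) + 3*z - 27
(2) = -16*y^2 - 40*y + 56
(3) = -35*r^3 - 91*r^2 - 42*r
(4) = -2*c^2 - 3*c + 2
(5) = 2*s^2 - 2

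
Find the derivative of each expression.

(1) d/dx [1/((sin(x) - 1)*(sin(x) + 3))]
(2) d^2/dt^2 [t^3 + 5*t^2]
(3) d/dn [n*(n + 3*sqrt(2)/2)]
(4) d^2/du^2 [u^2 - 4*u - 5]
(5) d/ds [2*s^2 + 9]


(1) = -2*(sin(x) + 1)*cos(x)/((sin(x) - 1)^2*(sin(x) + 3)^2)
(2) = 6*t + 10
(3) = 2*n + 3*sqrt(2)/2
(4) = 2
(5) = 4*s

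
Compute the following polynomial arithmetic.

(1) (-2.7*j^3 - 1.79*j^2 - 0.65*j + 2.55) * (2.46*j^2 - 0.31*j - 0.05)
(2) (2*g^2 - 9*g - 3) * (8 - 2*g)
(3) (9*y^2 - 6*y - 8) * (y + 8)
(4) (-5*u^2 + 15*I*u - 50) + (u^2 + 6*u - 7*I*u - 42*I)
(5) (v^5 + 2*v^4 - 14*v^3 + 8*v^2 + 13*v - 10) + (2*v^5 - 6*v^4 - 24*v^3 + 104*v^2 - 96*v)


(1) = -6.642*j^5 - 3.5664*j^4 - 0.9091*j^3 + 6.564*j^2 - 0.758*j - 0.1275
(2) = -4*g^3 + 34*g^2 - 66*g - 24
(3) = 9*y^3 + 66*y^2 - 56*y - 64
(4) = -4*u^2 + 6*u + 8*I*u - 50 - 42*I
(5) = 3*v^5 - 4*v^4 - 38*v^3 + 112*v^2 - 83*v - 10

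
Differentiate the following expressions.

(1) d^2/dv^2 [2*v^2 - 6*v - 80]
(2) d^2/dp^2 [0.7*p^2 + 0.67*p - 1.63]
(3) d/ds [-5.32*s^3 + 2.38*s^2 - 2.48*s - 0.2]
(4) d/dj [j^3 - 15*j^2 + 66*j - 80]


(1) = 4
(2) = 1.40000000000000
(3) = -15.96*s^2 + 4.76*s - 2.48
(4) = 3*j^2 - 30*j + 66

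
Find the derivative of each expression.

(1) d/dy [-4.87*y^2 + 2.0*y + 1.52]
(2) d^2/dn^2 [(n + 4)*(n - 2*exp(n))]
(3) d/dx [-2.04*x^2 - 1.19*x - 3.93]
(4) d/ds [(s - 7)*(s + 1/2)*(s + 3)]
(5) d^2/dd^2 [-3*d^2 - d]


(1) = 2.0 - 9.74*y
(2) = -2*n*exp(n) - 12*exp(n) + 2
(3) = -4.08*x - 1.19
(4) = 3*s^2 - 7*s - 23
(5) = -6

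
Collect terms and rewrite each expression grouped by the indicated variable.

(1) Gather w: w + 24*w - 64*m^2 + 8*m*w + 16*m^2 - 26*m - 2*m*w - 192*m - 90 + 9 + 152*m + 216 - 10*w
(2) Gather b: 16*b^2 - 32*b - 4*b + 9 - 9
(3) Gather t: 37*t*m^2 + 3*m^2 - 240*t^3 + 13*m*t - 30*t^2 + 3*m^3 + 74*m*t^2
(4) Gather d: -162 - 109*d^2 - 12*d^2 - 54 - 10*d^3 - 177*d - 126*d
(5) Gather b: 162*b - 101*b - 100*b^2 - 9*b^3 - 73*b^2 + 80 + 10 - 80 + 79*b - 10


(1) = -48*m^2 - 66*m + w*(6*m + 15) + 135
(2) = 16*b^2 - 36*b
(3) = 3*m^3 + 3*m^2 - 240*t^3 + t^2*(74*m - 30) + t*(37*m^2 + 13*m)
(4) = -10*d^3 - 121*d^2 - 303*d - 216
(5) = -9*b^3 - 173*b^2 + 140*b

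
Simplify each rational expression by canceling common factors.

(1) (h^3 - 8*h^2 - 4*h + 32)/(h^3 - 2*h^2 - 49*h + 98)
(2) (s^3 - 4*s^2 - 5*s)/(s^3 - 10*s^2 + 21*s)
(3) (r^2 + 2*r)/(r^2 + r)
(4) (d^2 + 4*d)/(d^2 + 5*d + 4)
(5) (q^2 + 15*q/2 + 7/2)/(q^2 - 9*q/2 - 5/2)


(1) = (h^2 - 6*h - 16)/(h^2 - 49)
(2) = (s^2 - 4*s - 5)/(s^2 - 10*s + 21)
(3) = (r + 2)/(r + 1)
(4) = d/(d + 1)
(5) = (q + 7)/(q - 5)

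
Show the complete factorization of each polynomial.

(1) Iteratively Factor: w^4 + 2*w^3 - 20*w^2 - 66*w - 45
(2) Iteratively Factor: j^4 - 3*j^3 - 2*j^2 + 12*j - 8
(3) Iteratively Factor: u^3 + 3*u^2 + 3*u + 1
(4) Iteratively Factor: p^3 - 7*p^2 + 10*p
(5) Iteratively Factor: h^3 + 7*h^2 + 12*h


(1) = (w - 5)*(w^3 + 7*w^2 + 15*w + 9) = (w - 5)*(w + 1)*(w^2 + 6*w + 9) = (w - 5)*(w + 1)*(w + 3)*(w + 3)
(2) = (j + 2)*(j^3 - 5*j^2 + 8*j - 4) = (j - 2)*(j + 2)*(j^2 - 3*j + 2) = (j - 2)*(j - 1)*(j + 2)*(j - 2)
(3) = (u + 1)*(u^2 + 2*u + 1) = (u + 1)^2*(u + 1)
(4) = (p - 2)*(p^2 - 5*p) = (p - 5)*(p - 2)*(p)
(5) = (h + 3)*(h^2 + 4*h) = (h + 3)*(h + 4)*(h)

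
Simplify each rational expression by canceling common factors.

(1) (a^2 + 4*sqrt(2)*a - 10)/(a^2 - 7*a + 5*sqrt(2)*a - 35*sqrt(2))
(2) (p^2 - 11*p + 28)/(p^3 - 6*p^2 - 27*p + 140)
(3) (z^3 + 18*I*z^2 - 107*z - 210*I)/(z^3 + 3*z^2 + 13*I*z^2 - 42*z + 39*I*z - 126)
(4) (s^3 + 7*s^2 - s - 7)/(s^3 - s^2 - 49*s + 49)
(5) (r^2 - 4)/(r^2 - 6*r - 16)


(1) = (a - sqrt(2))/(a - 7)
(2) = 1/(p + 5)
(3) = (z + 5*I)/(z + 3)
(4) = (s + 1)/(s - 7)
(5) = (r - 2)/(r - 8)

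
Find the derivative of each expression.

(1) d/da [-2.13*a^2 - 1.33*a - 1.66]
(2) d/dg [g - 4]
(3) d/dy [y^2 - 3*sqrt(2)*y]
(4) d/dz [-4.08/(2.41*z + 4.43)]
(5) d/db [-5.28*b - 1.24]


(1) = -4.26*a - 1.33
(2) = 1
(3) = 2*y - 3*sqrt(2)
(4) = 9.8328/(2.41*z + 4.43)^2
(5) = -5.28000000000000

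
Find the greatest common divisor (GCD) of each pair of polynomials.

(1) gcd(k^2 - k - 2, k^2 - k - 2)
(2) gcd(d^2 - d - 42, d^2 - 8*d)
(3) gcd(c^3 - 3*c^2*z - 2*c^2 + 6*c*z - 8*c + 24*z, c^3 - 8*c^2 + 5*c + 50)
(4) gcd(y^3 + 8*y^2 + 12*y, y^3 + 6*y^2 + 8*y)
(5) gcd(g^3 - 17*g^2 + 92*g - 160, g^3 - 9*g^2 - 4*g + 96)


(1) = k^2 - k - 2
(2) = 1
(3) = gcd((c - 4)*(c + 2)*(c - 3*z), (c - 5)^2*(c + 2)) = c + 2
(4) = gcd(y*(y + 2)*(y + 6), y*(y + 2)*(y + 4)) = y^2 + 2*y
(5) = g^2 - 12*g + 32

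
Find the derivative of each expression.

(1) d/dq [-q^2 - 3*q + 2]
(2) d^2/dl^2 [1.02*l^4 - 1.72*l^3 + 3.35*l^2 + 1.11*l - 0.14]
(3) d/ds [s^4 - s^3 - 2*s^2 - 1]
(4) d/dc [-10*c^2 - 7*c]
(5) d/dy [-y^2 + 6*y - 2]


(1) = -2*q - 3
(2) = 12.24*l^2 - 10.32*l + 6.7
(3) = s*(4*s^2 - 3*s - 4)
(4) = -20*c - 7
(5) = 6 - 2*y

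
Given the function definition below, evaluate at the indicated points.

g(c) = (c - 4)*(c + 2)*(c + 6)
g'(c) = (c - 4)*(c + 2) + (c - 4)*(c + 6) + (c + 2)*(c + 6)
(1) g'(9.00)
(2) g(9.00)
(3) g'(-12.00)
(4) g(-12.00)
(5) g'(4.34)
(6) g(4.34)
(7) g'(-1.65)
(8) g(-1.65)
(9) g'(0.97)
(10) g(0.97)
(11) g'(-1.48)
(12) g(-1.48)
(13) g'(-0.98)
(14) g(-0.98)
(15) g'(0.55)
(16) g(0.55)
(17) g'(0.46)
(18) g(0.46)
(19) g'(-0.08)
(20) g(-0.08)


(1) = 295.00
(2) = 825.00
(3) = 316.00
(4) = -960.00
(5) = 71.23
(6) = 22.29
(7) = -25.03
(8) = -8.60
(9) = -9.42
(10) = -62.72
(11) = -25.27
(12) = -12.88
(13) = -24.96
(14) = -25.50
(15) = -14.69
(16) = -57.62
(17) = -15.69
(18) = -56.26
(19) = -20.62
(20) = -46.37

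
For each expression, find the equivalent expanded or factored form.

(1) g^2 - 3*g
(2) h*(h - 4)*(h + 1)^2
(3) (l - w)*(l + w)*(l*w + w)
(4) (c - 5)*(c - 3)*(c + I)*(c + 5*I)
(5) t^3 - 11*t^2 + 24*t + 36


(1) = g*(g - 3)
(2) = h^4 - 2*h^3 - 7*h^2 - 4*h
(3) = l^3*w + l^2*w - l*w^3 - w^3
(4) = c^4 - 8*c^3 + 6*I*c^3 + 10*c^2 - 48*I*c^2 + 40*c + 90*I*c - 75
(5) = (t - 6)^2*(t + 1)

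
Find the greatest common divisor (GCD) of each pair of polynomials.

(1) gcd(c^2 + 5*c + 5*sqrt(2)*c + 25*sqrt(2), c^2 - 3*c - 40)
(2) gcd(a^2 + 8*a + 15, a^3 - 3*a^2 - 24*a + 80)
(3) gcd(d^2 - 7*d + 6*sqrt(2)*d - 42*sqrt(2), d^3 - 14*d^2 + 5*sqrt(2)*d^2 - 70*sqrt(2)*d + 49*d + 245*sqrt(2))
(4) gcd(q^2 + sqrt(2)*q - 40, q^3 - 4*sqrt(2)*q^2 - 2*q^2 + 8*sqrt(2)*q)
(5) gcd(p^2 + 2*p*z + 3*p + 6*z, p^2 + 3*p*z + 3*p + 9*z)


(1) = c + 5
(2) = a + 5
(3) = gcd((d - 7)*(d + 6*sqrt(2)), (d - 7)^2*(d + 5*sqrt(2))) = d - 7
(4) = gcd((q - 4*sqrt(2))*(q + 5*sqrt(2)), q*(q - 2)*(q - 4*sqrt(2))) = q - 4*sqrt(2)
(5) = p + 3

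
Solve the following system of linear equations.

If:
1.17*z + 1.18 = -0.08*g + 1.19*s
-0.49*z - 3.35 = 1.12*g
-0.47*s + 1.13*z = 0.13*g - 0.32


Then:
g = -2.79
s = 0.35
z = -0.46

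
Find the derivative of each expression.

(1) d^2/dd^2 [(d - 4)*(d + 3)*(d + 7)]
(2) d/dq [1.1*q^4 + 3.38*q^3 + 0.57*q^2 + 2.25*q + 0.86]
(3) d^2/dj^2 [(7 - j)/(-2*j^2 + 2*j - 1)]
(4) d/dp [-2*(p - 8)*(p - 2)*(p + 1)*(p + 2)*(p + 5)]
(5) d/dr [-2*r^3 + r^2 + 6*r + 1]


(1) = 6*d + 12
(2) = 4.4*q^3 + 10.14*q^2 + 1.14*q + 2.25
(3) = 4*((8 - 3*j)*(2*j^2 - 2*j + 1) + 2*(j - 7)*(2*j - 1)^2)/(2*j^2 - 2*j + 1)^3
(4) = -10*p^4 + 16*p^3 + 282*p^2 + 128*p - 344
(5) = -6*r^2 + 2*r + 6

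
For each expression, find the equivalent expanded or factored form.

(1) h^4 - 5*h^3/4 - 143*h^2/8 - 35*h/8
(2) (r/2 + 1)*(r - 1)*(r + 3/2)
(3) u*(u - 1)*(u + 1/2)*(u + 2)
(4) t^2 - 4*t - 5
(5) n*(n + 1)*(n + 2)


(1) = h*(h - 5)*(h + 1/4)*(h + 7/2)
(2) = r^3/2 + 5*r^2/4 - r/4 - 3/2
(3) = u^4 + 3*u^3/2 - 3*u^2/2 - u
(4) = (t - 5)*(t + 1)
(5) = n^3 + 3*n^2 + 2*n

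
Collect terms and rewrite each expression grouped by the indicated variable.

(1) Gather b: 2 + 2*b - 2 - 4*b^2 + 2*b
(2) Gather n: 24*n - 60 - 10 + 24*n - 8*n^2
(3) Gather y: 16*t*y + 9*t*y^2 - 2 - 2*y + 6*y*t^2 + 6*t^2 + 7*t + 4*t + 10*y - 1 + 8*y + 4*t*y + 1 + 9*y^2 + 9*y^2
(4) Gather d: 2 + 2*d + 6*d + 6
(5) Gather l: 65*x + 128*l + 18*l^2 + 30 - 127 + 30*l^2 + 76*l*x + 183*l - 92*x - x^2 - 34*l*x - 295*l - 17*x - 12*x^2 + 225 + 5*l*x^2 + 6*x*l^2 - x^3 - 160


(1) = -4*b^2 + 4*b
(2) = -8*n^2 + 48*n - 70
(3) = 6*t^2 + 11*t + y^2*(9*t + 18) + y*(6*t^2 + 20*t + 16) - 2
(4) = 8*d + 8
(5) = l^2*(6*x + 48) + l*(5*x^2 + 42*x + 16) - x^3 - 13*x^2 - 44*x - 32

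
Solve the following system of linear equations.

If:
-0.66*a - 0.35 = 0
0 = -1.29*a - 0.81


Then:
No Solution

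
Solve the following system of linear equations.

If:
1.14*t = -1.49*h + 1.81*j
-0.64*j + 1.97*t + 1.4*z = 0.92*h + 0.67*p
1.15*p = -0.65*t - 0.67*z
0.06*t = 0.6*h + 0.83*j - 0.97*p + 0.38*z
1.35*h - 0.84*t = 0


Then:
h = 0.00
j = 0.00
p = 0.00
t = 0.00
z = 0.00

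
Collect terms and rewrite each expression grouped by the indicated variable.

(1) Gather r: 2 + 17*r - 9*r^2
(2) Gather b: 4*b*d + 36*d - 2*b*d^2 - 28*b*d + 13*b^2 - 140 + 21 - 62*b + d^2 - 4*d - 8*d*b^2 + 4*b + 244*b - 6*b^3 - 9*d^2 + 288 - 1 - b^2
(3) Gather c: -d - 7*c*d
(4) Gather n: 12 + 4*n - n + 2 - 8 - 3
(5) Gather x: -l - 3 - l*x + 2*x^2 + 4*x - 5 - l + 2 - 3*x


(1) = -9*r^2 + 17*r + 2
(2) = -6*b^3 + b^2*(12 - 8*d) + b*(-2*d^2 - 24*d + 186) - 8*d^2 + 32*d + 168
(3) = -7*c*d - d
(4) = 3*n + 3
(5) = -2*l + 2*x^2 + x*(1 - l) - 6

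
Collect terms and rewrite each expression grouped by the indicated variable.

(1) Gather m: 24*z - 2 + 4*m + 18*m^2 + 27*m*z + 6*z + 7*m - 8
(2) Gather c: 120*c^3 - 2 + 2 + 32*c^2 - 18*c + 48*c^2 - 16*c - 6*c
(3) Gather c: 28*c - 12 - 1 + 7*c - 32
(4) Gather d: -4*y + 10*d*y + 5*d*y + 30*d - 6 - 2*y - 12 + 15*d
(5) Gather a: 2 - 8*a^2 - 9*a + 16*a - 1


(1) = 18*m^2 + m*(27*z + 11) + 30*z - 10
(2) = 120*c^3 + 80*c^2 - 40*c
(3) = 35*c - 45
(4) = d*(15*y + 45) - 6*y - 18
(5) = -8*a^2 + 7*a + 1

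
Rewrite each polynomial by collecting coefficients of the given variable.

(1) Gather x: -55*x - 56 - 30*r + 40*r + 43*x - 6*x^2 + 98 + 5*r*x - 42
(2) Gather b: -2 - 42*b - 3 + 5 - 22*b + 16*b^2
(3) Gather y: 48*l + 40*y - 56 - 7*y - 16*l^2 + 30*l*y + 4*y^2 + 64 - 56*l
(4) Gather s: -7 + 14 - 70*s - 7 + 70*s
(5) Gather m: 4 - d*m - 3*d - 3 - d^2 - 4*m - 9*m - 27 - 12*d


(1) = 10*r - 6*x^2 + x*(5*r - 12)
(2) = 16*b^2 - 64*b
(3) = -16*l^2 - 8*l + 4*y^2 + y*(30*l + 33) + 8
(4) = 0
(5) = -d^2 - 15*d + m*(-d - 13) - 26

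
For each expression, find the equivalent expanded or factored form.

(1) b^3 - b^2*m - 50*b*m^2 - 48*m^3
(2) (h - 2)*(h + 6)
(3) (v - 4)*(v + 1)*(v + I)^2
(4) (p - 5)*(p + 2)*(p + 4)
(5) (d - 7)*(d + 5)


(1) = (b - 8*m)*(b + m)*(b + 6*m)
(2) = h^2 + 4*h - 12
(3) = v^4 - 3*v^3 + 2*I*v^3 - 5*v^2 - 6*I*v^2 + 3*v - 8*I*v + 4
(4) = p^3 + p^2 - 22*p - 40
(5) = d^2 - 2*d - 35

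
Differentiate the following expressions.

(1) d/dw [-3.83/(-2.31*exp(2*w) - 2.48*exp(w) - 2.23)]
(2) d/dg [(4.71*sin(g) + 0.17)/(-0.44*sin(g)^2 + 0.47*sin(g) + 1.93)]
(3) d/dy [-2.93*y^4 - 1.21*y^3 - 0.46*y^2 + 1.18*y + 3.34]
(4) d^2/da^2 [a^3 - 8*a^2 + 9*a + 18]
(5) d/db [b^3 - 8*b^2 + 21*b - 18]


(1) = (-17.6946*exp(w) - 9.4984)*exp(w)/(2.31*exp(2*w) + 2.48*exp(w) + 2.23)^2
(2) = (2.0724*sin(g)^2 + 0.1496*sin(g) + 9.0104)*cos(g)/(0.1936*sin(g)^4 - 0.4136*sin(g)^3 - 1.4775*sin(g)^2 + 1.8142*sin(g) + 3.7249)
(3) = -11.72*y^3 - 3.63*y^2 - 0.92*y + 1.18
(4) = 6*a - 16
(5) = 3*b^2 - 16*b + 21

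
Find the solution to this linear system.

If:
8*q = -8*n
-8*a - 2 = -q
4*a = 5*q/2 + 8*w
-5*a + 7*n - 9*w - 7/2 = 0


Then:
a = -95/344
n = 9/43
q = -9/43
w = -25/344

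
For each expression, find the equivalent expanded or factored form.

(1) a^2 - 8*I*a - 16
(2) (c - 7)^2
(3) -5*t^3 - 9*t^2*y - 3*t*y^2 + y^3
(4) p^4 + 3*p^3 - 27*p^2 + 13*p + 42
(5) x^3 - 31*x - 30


(1) = (a - 4*I)^2
(2) = c^2 - 14*c + 49
(3) = (-5*t + y)*(t + y)^2
(4) = (p - 3)*(p - 2)*(p + 1)*(p + 7)
(5) = (x - 6)*(x + 1)*(x + 5)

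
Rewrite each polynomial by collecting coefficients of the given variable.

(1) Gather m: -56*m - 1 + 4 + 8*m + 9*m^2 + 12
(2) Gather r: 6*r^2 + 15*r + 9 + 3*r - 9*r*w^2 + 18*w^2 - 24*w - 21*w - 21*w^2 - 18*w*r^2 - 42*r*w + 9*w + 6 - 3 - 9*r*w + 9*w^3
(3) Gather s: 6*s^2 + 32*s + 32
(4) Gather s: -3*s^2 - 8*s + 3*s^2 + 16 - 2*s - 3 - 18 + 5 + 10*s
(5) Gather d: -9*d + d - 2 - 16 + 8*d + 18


(1) = 9*m^2 - 48*m + 15
(2) = r^2*(6 - 18*w) + r*(-9*w^2 - 51*w + 18) + 9*w^3 - 3*w^2 - 36*w + 12
(3) = 6*s^2 + 32*s + 32
(4) = 0
(5) = 0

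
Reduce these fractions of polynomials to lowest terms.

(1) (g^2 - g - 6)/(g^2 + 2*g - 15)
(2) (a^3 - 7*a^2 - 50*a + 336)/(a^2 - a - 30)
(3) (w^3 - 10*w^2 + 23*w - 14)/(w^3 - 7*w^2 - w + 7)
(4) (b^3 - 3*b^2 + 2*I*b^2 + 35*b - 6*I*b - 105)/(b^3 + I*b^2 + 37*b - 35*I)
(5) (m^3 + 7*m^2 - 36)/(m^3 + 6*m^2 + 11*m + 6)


(1) = (g + 2)/(g + 5)
(2) = (a^2 - a - 56)/(a + 5)
(3) = (w - 2)/(w + 1)
(4) = (b - 3)/(b - I)
(5) = (m^2 + 4*m - 12)/(m^2 + 3*m + 2)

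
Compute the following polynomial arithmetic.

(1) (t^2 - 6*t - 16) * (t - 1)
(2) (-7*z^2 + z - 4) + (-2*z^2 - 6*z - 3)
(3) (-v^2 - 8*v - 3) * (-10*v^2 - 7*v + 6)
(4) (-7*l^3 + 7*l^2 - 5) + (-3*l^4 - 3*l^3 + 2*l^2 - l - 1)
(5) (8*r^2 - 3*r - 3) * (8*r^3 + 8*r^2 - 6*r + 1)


(1) = t^3 - 7*t^2 - 10*t + 16
(2) = -9*z^2 - 5*z - 7
(3) = 10*v^4 + 87*v^3 + 80*v^2 - 27*v - 18
(4) = -3*l^4 - 10*l^3 + 9*l^2 - l - 6
(5) = 64*r^5 + 40*r^4 - 96*r^3 + 2*r^2 + 15*r - 3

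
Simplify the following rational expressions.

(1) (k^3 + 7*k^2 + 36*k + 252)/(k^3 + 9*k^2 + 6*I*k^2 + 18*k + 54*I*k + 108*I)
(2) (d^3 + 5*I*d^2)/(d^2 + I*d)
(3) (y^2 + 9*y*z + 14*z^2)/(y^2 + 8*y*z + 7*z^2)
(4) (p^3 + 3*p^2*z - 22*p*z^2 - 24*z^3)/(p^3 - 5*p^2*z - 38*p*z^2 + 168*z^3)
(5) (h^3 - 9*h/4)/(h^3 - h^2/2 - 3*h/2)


(1) = (k^2 + k*(7 - 6*I) - 42*I)/(k^2 + 9*k + 18)
(2) = (d^2 + 5*I*d)/(d + I)
(3) = (y + 2*z)/(y + z)
(4) = (-p - z)/(-p + 7*z)
(5) = (2*h + 3)/(2*h + 2)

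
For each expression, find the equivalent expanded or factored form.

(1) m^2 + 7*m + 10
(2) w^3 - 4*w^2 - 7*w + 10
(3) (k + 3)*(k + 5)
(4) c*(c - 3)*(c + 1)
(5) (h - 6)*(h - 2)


(1) = (m + 2)*(m + 5)
(2) = (w - 5)*(w - 1)*(w + 2)
(3) = k^2 + 8*k + 15
(4) = c^3 - 2*c^2 - 3*c
(5) = h^2 - 8*h + 12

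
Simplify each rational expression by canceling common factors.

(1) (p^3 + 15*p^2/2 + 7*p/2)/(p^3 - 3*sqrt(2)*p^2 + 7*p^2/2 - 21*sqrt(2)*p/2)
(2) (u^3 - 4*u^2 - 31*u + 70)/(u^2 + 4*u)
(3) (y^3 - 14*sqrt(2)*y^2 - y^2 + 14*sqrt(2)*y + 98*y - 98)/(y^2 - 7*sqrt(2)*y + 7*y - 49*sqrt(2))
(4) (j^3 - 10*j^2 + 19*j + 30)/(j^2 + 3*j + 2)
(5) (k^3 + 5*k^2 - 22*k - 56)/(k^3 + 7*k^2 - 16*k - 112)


(1) = (4*p^2 + 30*p + 14)/(4*p^2 + p*(14 - 12*sqrt(2)) - 42*sqrt(2))
(2) = (u^3 - 4*u^2 - 31*u + 70)/(u^2 + 4*u)
(3) = (y^2 + y*(-7*sqrt(2) - 1) + 7*sqrt(2))/(y + 7)
(4) = (j^2 - 11*j + 30)/(j + 2)
(5) = (k + 2)/(k + 4)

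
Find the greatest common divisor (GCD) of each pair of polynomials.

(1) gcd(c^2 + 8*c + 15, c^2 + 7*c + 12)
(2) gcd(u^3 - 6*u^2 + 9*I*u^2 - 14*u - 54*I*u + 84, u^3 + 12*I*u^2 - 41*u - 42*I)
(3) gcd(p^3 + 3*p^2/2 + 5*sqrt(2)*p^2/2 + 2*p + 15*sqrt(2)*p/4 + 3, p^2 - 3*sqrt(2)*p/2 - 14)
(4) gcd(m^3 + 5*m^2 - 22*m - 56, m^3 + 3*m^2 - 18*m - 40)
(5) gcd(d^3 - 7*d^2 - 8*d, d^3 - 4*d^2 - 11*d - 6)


(1) = c + 3
(2) = u^2 + 9*I*u - 14
(3) = p + 2*sqrt(2)
(4) = m^2 - 2*m - 8
(5) = d + 1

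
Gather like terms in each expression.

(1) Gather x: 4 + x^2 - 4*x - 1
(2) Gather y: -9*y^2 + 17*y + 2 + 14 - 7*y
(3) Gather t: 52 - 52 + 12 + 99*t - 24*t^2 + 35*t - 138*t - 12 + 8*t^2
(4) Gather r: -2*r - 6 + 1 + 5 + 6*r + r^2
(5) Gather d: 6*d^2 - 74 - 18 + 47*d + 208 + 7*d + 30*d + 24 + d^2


(1) = x^2 - 4*x + 3
(2) = -9*y^2 + 10*y + 16
(3) = -16*t^2 - 4*t
(4) = r^2 + 4*r
(5) = 7*d^2 + 84*d + 140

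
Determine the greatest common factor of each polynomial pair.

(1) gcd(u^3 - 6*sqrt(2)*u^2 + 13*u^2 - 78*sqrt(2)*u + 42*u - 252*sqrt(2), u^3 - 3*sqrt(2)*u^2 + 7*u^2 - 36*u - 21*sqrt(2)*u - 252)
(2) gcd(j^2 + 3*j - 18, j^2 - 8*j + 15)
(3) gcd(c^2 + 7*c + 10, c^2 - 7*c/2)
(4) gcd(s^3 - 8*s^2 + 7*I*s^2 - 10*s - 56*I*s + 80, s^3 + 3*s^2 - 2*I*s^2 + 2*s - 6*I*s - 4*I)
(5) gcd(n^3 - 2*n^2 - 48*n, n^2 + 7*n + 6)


(1) = gcd((u + 6)*(u + 7)*(u - 6*sqrt(2)), (u + 7)*(u - 6*sqrt(2))*(u + 3*sqrt(2))) = u^2 + u*(7 - 6*sqrt(2)) - 42*sqrt(2)
(2) = gcd((j - 3)*(j + 6), (j - 5)*(j - 3)) = j - 3
(3) = gcd((c + 2)*(c + 5), c*(c - 7/2)) = 1
(4) = 1
(5) = gcd(n*(n - 8)*(n + 6), (n + 1)*(n + 6)) = n + 6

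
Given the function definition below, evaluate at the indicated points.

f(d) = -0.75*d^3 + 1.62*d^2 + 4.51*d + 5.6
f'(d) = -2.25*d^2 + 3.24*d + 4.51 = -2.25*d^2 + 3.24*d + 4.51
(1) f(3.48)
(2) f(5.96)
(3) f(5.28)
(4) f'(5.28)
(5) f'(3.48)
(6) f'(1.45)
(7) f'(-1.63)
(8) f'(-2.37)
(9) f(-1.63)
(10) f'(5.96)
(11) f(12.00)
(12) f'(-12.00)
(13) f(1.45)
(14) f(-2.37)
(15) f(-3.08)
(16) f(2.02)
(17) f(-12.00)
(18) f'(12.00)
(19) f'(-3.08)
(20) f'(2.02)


(1) = 9.31
(2) = -68.76
(3) = -35.82
(4) = -41.11
(5) = -11.46
(6) = 4.48
(7) = -6.75
(8) = -15.81
(9) = 5.80
(10) = -56.10
(11) = -1003.00
(12) = -358.37
(13) = 13.26
(14) = 13.99
(15) = 28.99
(16) = 15.14
(17) = 1480.76
(18) = -280.61
(19) = -26.81
(20) = 1.87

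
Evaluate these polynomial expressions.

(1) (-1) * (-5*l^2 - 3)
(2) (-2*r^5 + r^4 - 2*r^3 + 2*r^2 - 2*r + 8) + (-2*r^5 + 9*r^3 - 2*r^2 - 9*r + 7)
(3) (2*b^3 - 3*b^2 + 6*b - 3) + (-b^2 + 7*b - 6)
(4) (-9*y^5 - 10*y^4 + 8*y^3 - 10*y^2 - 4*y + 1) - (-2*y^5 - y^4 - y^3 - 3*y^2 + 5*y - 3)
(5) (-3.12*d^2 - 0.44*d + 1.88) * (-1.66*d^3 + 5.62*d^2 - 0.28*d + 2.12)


(1) = 5*l^2 + 3
(2) = -4*r^5 + r^4 + 7*r^3 - 11*r + 15
(3) = 2*b^3 - 4*b^2 + 13*b - 9
(4) = -7*y^5 - 9*y^4 + 9*y^3 - 7*y^2 - 9*y + 4
(5) = 5.1792*d^5 - 16.804*d^4 - 4.72*d^3 + 4.0744*d^2 - 1.4592*d + 3.9856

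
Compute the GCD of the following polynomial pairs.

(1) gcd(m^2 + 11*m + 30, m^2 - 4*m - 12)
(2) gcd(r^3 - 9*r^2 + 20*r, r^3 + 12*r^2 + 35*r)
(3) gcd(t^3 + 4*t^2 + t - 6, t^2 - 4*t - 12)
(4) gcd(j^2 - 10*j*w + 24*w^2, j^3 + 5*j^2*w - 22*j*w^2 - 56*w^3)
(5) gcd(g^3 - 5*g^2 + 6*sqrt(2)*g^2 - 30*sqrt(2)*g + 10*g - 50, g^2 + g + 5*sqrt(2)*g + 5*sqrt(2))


(1) = 1
(2) = r
(3) = gcd((t - 1)*(t + 2)*(t + 3), (t - 6)*(t + 2)) = t + 2
(4) = -j + 4*w
(5) = gcd((g - 5)*(g + sqrt(2))*(g + 5*sqrt(2)), (g + 1)*(g + 5*sqrt(2))) = g + 5*sqrt(2)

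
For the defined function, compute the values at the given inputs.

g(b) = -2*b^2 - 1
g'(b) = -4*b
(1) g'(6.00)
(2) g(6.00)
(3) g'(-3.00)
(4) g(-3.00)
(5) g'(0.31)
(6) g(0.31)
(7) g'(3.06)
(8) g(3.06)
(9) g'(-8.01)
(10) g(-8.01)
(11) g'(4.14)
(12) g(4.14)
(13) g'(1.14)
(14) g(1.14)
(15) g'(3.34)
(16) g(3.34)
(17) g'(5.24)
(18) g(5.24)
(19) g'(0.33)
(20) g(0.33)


(1) = -24.00
(2) = -73.00
(3) = 12.00
(4) = -19.00
(5) = -1.24
(6) = -1.19
(7) = -12.24
(8) = -19.73
(9) = 32.04
(10) = -129.32
(11) = -16.56
(12) = -35.28
(13) = -4.56
(14) = -3.60
(15) = -13.36
(16) = -23.31
(17) = -20.96
(18) = -55.92
(19) = -1.32
(20) = -1.22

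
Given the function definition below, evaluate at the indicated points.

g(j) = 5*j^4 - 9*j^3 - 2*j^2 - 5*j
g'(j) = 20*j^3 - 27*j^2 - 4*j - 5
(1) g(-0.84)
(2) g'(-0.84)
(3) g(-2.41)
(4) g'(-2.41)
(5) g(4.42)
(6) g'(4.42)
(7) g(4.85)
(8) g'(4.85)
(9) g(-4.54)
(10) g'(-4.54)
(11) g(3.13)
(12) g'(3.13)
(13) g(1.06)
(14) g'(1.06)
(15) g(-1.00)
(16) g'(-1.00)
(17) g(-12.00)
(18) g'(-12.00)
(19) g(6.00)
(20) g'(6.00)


(1) = 10.61
(2) = -32.55
(3) = 295.08
(4) = -432.13
(5) = 1070.02
(6) = 1176.85
(7) = 1668.49
(8) = 1622.17
(9) = 2947.86
(10) = -2414.89
(11) = 168.67
(12) = 331.25
(13) = -11.95
(14) = -15.76
(15) = 17.00
(16) = -48.00
(17) = 119004.00
(18) = -38405.00
(19) = 4434.00
(20) = 3319.00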